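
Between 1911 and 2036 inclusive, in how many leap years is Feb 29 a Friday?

5

Leap years in 1911–2036: 32 of them.
Feb 29 weekday advances by 5 (mod 7) from one leap year to the next four years later (or differs when a century non-leap intervenes).
Leap-day weekdays: 1912:Thu 1916:Tue 1920:Sun 1924:Fri✓ 1928:Wed 1932:Mon 1936:Sat 1940:Thu 1944:Tue 1948:Sun 1952:Fri✓ 1956:Wed 1960:Mon …(6 more)… 1988:Mon 1992:Sat 1996:Thu 2000:Tue 2004:Sun 2008:Fri✓ 2012:Wed 2016:Mon 2020:Sat 2024:Thu 2028:Tue 2032:Sun 2036:Fri✓
Friday: 1924, 1952, 1980, 2008, 2036 → 5.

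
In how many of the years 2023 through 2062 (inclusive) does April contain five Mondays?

April has 30 days; it has five Mondays when Monday falls among the first (month-length − 28) days — i.e. when April 1 is one of Monday/Sunday.
April 1 by year: 2023:Sat 2024:Mon✓ 2025:Tue 2026:Wed 2027:Thu 2028:Sat 2029:Sun✓ 2030:Mon✓ 2031:Tue 2032:Thu 2033:Fri 2034:Sat 2035:Sun✓ 2036:Tue 2037:Wed …(10 more)… 2048:Wed 2049:Thu 2050:Fri 2051:Sat 2052:Mon✓ 2053:Tue 2054:Wed 2055:Thu 2056:Sat 2057:Sun✓ 2058:Mon✓ 2059:Tue 2060:Thu 2061:Fri 2062:Sat
Years with five Mondays: 2024, 2029, 2030, 2035, 2040, 2041, 2046, 2047, 2052, 2057, 2058 → 11.

11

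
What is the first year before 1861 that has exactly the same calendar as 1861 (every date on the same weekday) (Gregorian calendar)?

1850

Two years share a calendar iff Jan 1 falls on the same weekday and both are leap or both are common. 1861: Jan 1 is Tuesday, common year.
1860: Jan 1 Sunday, leap
1859: Jan 1 Saturday, common
1858: Jan 1 Friday, common
1857: Jan 1 Thursday, common
1856: Jan 1 Tuesday, leap
1855: Jan 1 Monday, common
1854: Jan 1 Sunday, common
1853: Jan 1 Saturday, common
1852: Jan 1 Thursday, leap
1851: Jan 1 Wednesday, common
1850: Jan 1 Tuesday, common
1850 matches on both conditions.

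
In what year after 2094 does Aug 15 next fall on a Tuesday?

From one year to the next, a fixed date's weekday advances by 1, or by 2 when a Feb 29 lies between the two dates.
2094: August 15 is Sunday.
2095: Monday (+1)
2096: Wednesday (+2)
2097: Thursday (+1)
2098: Friday (+1)
2099: Saturday (+1)
2100: Sunday (+1)
2101: Monday (+1)
2102: Tuesday (+1)
Aug 15 falls on a Tuesday in 2102.

2102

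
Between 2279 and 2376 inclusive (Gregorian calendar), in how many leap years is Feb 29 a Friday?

Leap years in 2279–2376: 24 of them.
Feb 29 weekday advances by 5 (mod 7) from one leap year to the next four years later (or differs when a century non-leap intervenes).
Leap-day weekdays: 2280:Sun 2284:Fri✓ 2288:Wed 2292:Mon 2296:Sat 2304:Mon 2308:Sat 2312:Thu 2316:Tue 2320:Sun 2324:Fri✓ 2328:Wed 2332:Mon 2336:Sat 2340:Thu 2344:Tue 2348:Sun 2352:Fri✓ 2356:Wed 2360:Mon 2364:Sat 2368:Thu 2372:Tue 2376:Sun
Friday: 2284, 2324, 2352 → 3.

3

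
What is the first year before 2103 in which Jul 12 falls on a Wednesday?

2102

From one year to the next, a fixed date's weekday advances by 1, or by 2 when a Feb 29 lies between the two dates.
2103: July 12 is Thursday.
2102: Wednesday (−1)
Jul 12 falls on a Wednesday in 2102.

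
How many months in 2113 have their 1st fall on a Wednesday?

3

Check the 1st of each month of 2113: Jan 1: Sun, Feb 1: Wed, Mar 1: Wed, Apr 1: Sat, May 1: Mon, Jun 1: Thu, Jul 1: Sat, Aug 1: Tue, Sep 1: Fri, Oct 1: Sun, Nov 1: Wed, Dec 1: Fri.
Wednesday occurs in February, March, November — 3 months.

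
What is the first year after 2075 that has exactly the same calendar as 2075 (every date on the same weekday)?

2086

Two years share a calendar iff Jan 1 falls on the same weekday and both are leap or both are common. 2075: Jan 1 is Tuesday, common year.
2076: Jan 1 Wednesday, leap
2077: Jan 1 Friday, common
2078: Jan 1 Saturday, common
2079: Jan 1 Sunday, common
2080: Jan 1 Monday, leap
2081: Jan 1 Wednesday, common
2082: Jan 1 Thursday, common
2083: Jan 1 Friday, common
2084: Jan 1 Saturday, leap
2085: Jan 1 Monday, common
2086: Jan 1 Tuesday, common
2086 matches on both conditions.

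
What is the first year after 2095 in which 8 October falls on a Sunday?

From one year to the next, a fixed date's weekday advances by 1, or by 2 when a Feb 29 lies between the two dates.
2095: October 8 is Saturday.
2096: Monday (+2)
2097: Tuesday (+1)
2098: Wednesday (+1)
2099: Thursday (+1)
2100: Friday (+1)
2101: Saturday (+1)
2102: Sunday (+1)
8 October falls on a Sunday in 2102.

2102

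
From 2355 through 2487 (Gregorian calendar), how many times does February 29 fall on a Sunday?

Leap years in 2355–2487: 33 of them.
Feb 29 weekday advances by 5 (mod 7) from one leap year to the next four years later (or differs when a century non-leap intervenes).
Leap-day weekdays: 2356:Wed 2360:Mon 2364:Sat 2368:Thu 2372:Tue 2376:Sun✓ 2380:Fri 2384:Wed 2388:Mon 2392:Sat 2396:Thu 2400:Tue 2404:Sun✓ …(7 more)… 2436:Fri 2440:Wed 2444:Mon 2448:Sat 2452:Thu 2456:Tue 2460:Sun✓ 2464:Fri 2468:Wed 2472:Mon 2476:Sat 2480:Thu 2484:Tue
Sunday: 2376, 2404, 2432, 2460 → 4.

4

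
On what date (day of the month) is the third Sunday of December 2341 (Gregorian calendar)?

21

December 1, 2341 is a Monday, so the first Sunday is the 7th.
The third Sunday is 7 + 14 = 21.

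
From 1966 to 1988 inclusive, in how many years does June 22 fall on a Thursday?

3

Track June 22's weekday year by year (advancing +1, or +2 across a Feb 29):
  1966: Wed  1967: Thu (+1) ✓  1968: Sat (+2)  1969: Sun (+1)  1970: Mon (+1)
  1971: Tue (+1)  1972: Thu (+2) ✓  1973: Fri (+1)  1974: Sat (+1)  1975: Sun (+1)
  1976: Tue (+2)  1977: Wed (+1)  1978: Thu (+1) ✓  1979: Fri (+1)  1980: Sun (+2)
  1981: Mon (+1)  1982: Tue (+1)  1983: Wed (+1)  1984: Fri (+2)  1985: Sat (+1)
  1986: Sun (+1)  1987: Mon (+1)  1988: Wed (+2)
Thursday years: 1967, 1972, 1978 — 3 in total.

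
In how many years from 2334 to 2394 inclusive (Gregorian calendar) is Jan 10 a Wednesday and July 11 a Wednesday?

Check each year's weekday for Jan 10 and July 11:
  2334: Wed/Wed ✓  2335: Thu/Thu  2336: Fri/Sat  2337: Sun/Sun  2338: Mon/Mon  2339: Tue/Tue  2340: Wed/Thu  2341: Fri/Fri  2342: Sat/Sat  2343: Sun/Sun  2344: Mon/Tue  2345: Wed/Wed ✓  2346: Thu/Thu  2347: Fri/Fri  …(33 more)…  2381: Sat/Sat  2382: Sun/Sun  2383: Mon/Mon  2384: Tue/Wed  2385: Thu/Thu  2386: Fri/Fri  2387: Sat/Sat  2388: Sun/Mon  2389: Tue/Tue  2390: Wed/Wed ✓  2391: Thu/Thu  2392: Fri/Sat  2393: Sun/Sun  2394: Mon/Mon
Both conditions hold in: 2334, 2345, 2351, 2362, 2373, 2379, 2390 — 7.

7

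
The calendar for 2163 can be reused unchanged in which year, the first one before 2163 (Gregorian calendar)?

2157

Two years share a calendar iff Jan 1 falls on the same weekday and both are leap or both are common. 2163: Jan 1 is Saturday, common year.
2162: Jan 1 Friday, common
2161: Jan 1 Thursday, common
2160: Jan 1 Tuesday, leap
2159: Jan 1 Monday, common
2158: Jan 1 Sunday, common
2157: Jan 1 Saturday, common
2157 matches on both conditions.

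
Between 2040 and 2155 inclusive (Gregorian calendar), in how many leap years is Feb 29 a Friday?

4

Leap years in 2040–2155: 28 of them.
Feb 29 weekday advances by 5 (mod 7) from one leap year to the next four years later (or differs when a century non-leap intervenes).
Leap-day weekdays: 2040:Wed 2044:Mon 2048:Sat 2052:Thu 2056:Tue 2060:Sun 2064:Fri✓ 2068:Wed 2072:Mon 2076:Sat 2080:Thu 2084:Tue 2088:Sun 2092:Fri✓ 2096:Wed 2104:Fri✓ 2108:Wed 2112:Mon 2116:Sat 2120:Thu 2124:Tue 2128:Sun 2132:Fri✓ 2136:Wed 2140:Mon 2144:Sat 2148:Thu 2152:Tue
Friday: 2064, 2092, 2104, 2132 → 4.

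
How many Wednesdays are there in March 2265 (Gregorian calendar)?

March 2265 has 31 days and begins on Wednesday.
The first Wednesday is March 1.
Wednesdays fall on 1, 8, 15, 22, 29 — that's 5.

5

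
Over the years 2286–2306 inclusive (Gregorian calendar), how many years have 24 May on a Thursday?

4

Track 24 May's weekday year by year (advancing +1, or +2 across a Feb 29):
  2286: Mon  2287: Tue (+1)  2288: Thu (+2) ✓  2289: Fri (+1)  2290: Sat (+1)
  2291: Sun (+1)  2292: Tue (+2)  2293: Wed (+1)  2294: Thu (+1) ✓  2295: Fri (+1)
  2296: Sun (+2)  2297: Mon (+1)  2298: Tue (+1)  2299: Wed (+1)  2300: Thu (+1) ✓
  2301: Fri (+1)  2302: Sat (+1)  2303: Sun (+1)  2304: Tue (+2)  2305: Wed (+1)
  2306: Thu (+1) ✓
Thursday years: 2288, 2294, 2300, 2306 — 4 in total.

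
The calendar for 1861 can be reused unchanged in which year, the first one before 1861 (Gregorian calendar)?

1850

Two years share a calendar iff Jan 1 falls on the same weekday and both are leap or both are common. 1861: Jan 1 is Tuesday, common year.
1860: Jan 1 Sunday, leap
1859: Jan 1 Saturday, common
1858: Jan 1 Friday, common
1857: Jan 1 Thursday, common
1856: Jan 1 Tuesday, leap
1855: Jan 1 Monday, common
1854: Jan 1 Sunday, common
1853: Jan 1 Saturday, common
1852: Jan 1 Thursday, leap
1851: Jan 1 Wednesday, common
1850: Jan 1 Tuesday, common
1850 matches on both conditions.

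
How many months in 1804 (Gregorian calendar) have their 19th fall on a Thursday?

3

Check the 19th of each month of 1804: Jan 19: Thu, Feb 19: Sun, Mar 19: Mon, Apr 19: Thu, May 19: Sat, Jun 19: Tue, Jul 19: Thu, Aug 19: Sun, Sep 19: Wed, Oct 19: Fri, Nov 19: Mon, Dec 19: Wed.
Thursday occurs in January, April, July — 3 months.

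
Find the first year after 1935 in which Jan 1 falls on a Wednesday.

1936

Jan 1 advances by 2 weekdays after a leap year and by 1 after a common year.
1935: Jan 1 is Tuesday.
1936: Wednesday (leap)
1936 begins on a Wednesday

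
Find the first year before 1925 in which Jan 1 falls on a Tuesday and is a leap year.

Jan 1 advances by 2 weekdays after a leap year and by 1 after a common year.
1925: Jan 1 is Thursday.
1924: Tuesday (leap)
1924 begins on a Tuesday and is a leap year.

1924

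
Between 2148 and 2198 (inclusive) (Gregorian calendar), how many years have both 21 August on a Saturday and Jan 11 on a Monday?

Check each year's weekday for 21 August and Jan 11:
  2148: Wed/Thu  2149: Thu/Sat  2150: Fri/Sun  2151: Sat/Mon ✓  2152: Mon/Tue  2153: Tue/Thu  2154: Wed/Fri  2155: Thu/Sat  2156: Sat/Sun  2157: Sun/Tue  2158: Mon/Wed  2159: Tue/Thu  2160: Thu/Fri  2161: Fri/Sun  …(23 more)…  2185: Sun/Tue  2186: Mon/Wed  2187: Tue/Thu  2188: Thu/Fri  2189: Fri/Sun  2190: Sat/Mon ✓  2191: Sun/Tue  2192: Tue/Wed  2193: Wed/Fri  2194: Thu/Sat  2195: Fri/Sun  2196: Sun/Mon  2197: Mon/Wed  2198: Tue/Thu
Both conditions hold in: 2151, 2162, 2173, 2179, 2190 — 5.

5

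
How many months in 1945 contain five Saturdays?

4

A month of length L has five Saturdays iff its first Saturday is on day ≤ L−28 (so day 1–3 in a 31-day month, 1–2 in a 30-day month, day 1 in a leap February).
Checking each month of 1945: Jan starts Mon (31d); Feb starts Thu (28d); Mar starts Thu (31d) ✓; Apr starts Sun (30d); May starts Tue (31d); Jun starts Fri (30d) ✓; Jul starts Sun (31d); Aug starts Wed (31d); Sep starts Sat (30d) ✓; Oct starts Mon (31d); Nov starts Thu (30d); Dec starts Sat (31d) ✓.
Five-Saturday months: March, June, September, December → 4.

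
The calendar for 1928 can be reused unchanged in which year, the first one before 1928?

1888

Two years share a calendar iff Jan 1 falls on the same weekday and both are leap or both are common. 1928: Jan 1 is Sunday, leap year.
1927: Jan 1 Saturday, common
1926: Jan 1 Friday, common
1925: Jan 1 Thursday, common
1924: Jan 1 Tuesday, leap
1923: Jan 1 Monday, common
1922: Jan 1 Sunday, common
1921: Jan 1 Saturday, common
1920: Jan 1 Thursday, leap
1919: Jan 1 Wednesday, common
1918: Jan 1 Tuesday, common
1917: Jan 1 Monday, common
1916: Jan 1 Saturday, leap
1915: Jan 1 Friday, common
1914: Jan 1 Thursday, common
1913: Jan 1 Wednesday, common
1912: Jan 1 Monday, leap
1911: Jan 1 Sunday, common
1910: Jan 1 Saturday, common
1909: Jan 1 Friday, common
1908: Jan 1 Wednesday, leap
1907: Jan 1 Tuesday, common
1906: Jan 1 Monday, common
1905: Jan 1 Sunday, common
1904: Jan 1 Friday, leap
1903: Jan 1 Thursday, common
1902: Jan 1 Wednesday, common
1901: Jan 1 Tuesday, common
1900: Jan 1 Monday, common
1899: Jan 1 Sunday, common
1898: Jan 1 Saturday, common
1897: Jan 1 Friday, common
1896: Jan 1 Wednesday, leap
1895: Jan 1 Tuesday, common
1894: Jan 1 Monday, common
1893: Jan 1 Sunday, common
1892: Jan 1 Friday, leap
1891: Jan 1 Thursday, common
1890: Jan 1 Wednesday, common
1889: Jan 1 Tuesday, common
1888: Jan 1 Sunday, leap
1888 matches on both conditions.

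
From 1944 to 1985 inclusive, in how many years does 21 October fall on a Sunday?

7

Track 21 October's weekday year by year (advancing +1, or +2 across a Feb 29):
  1944: Sat  1945: Sun (+1) ✓  1946: Mon (+1)  1947: Tue (+1)  1948: Thu (+2)
  1949: Fri (+1)  1950: Sat (+1)  1951: Sun (+1) ✓  1952: Tue (+2)  1953: Wed (+1)
  1954: Thu (+1)  1955: Fri (+1)  1956: Sun (+2) ✓  1957: Mon (+1)  … (14 more years) …
  1972: Sat (+2)  1973: Sun (+1) ✓  1974: Mon (+1)  1975: Tue (+1)  1976: Thu (+2)
  1977: Fri (+1)  1978: Sat (+1)  1979: Sun (+1) ✓  1980: Tue (+2)  1981: Wed (+1)
  1982: Thu (+1)  1983: Fri (+1)  1984: Sun (+2) ✓  1985: Mon (+1)
Sunday years: 1945, 1951, 1956, 1962, 1973, 1979, 1984 — 7 in total.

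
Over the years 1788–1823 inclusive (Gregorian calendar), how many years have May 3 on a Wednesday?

Track May 3's weekday year by year (advancing +1, or +2 across a Feb 29):
  1788: Sat  1789: Sun (+1)  1790: Mon (+1)  1791: Tue (+1)  1792: Thu (+2)
  1793: Fri (+1)  1794: Sat (+1)  1795: Sun (+1)  1796: Tue (+2)  1797: Wed (+1) ✓
  1798: Thu (+1)  1799: Fri (+1)  1800: Sat (+1)  1801: Sun (+1)  … (8 more years) …
  1810: Thu (+1)  1811: Fri (+1)  1812: Sun (+2)  1813: Mon (+1)  1814: Tue (+1)
  1815: Wed (+1) ✓  1816: Fri (+2)  1817: Sat (+1)  1818: Sun (+1)  1819: Mon (+1)
  1820: Wed (+2) ✓  1821: Thu (+1)  1822: Fri (+1)  1823: Sat (+1)
Wednesday years: 1797, 1809, 1815, 1820 — 4 in total.

4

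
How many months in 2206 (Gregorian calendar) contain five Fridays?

4

A month of length L has five Fridays iff its first Friday is on day ≤ L−28 (so day 1–3 in a 31-day month, 1–2 in a 30-day month, day 1 in a leap February).
Checking each month of 2206: Jan starts Wed (31d) ✓; Feb starts Sat (28d); Mar starts Sat (31d); Apr starts Tue (30d); May starts Thu (31d) ✓; Jun starts Sun (30d); Jul starts Tue (31d); Aug starts Fri (31d) ✓; Sep starts Mon (30d); Oct starts Wed (31d) ✓; Nov starts Sat (30d); Dec starts Mon (31d).
Five-Friday months: January, May, August, October → 4.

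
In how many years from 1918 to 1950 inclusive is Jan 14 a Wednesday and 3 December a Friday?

2

Check each year's weekday for Jan 14 and 3 December:
  1918: Mon/Tue  1919: Tue/Wed  1920: Wed/Fri ✓  1921: Fri/Sat  1922: Sat/Sun  1923: Sun/Mon  1924: Mon/Wed  1925: Wed/Thu  1926: Thu/Fri  1927: Fri/Sat  1928: Sat/Mon  1929: Mon/Tue  1930: Tue/Wed  1931: Wed/Thu  …(5 more)…  1937: Thu/Fri  1938: Fri/Sat  1939: Sat/Sun  1940: Sun/Tue  1941: Tue/Wed  1942: Wed/Thu  1943: Thu/Fri  1944: Fri/Sun  1945: Sun/Mon  1946: Mon/Tue  1947: Tue/Wed  1948: Wed/Fri ✓  1949: Fri/Sat  1950: Sat/Sun
Both conditions hold in: 1920, 1948 — 2.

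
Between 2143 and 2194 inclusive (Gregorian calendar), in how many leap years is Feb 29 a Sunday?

2

Leap years in 2143–2194: 13 of them.
Feb 29 weekday advances by 5 (mod 7) from one leap year to the next four years later (or differs when a century non-leap intervenes).
Leap-day weekdays: 2144:Sat 2148:Thu 2152:Tue 2156:Sun✓ 2160:Fri 2164:Wed 2168:Mon 2172:Sat 2176:Thu 2180:Tue 2184:Sun✓ 2188:Fri 2192:Wed
Sunday: 2156, 2184 → 2.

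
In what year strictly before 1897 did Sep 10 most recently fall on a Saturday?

From one year to the next, a fixed date's weekday advances by 1, or by 2 when a Feb 29 lies between the two dates.
1897: September 10 is Friday.
1896: Thursday (−1)
1895: Tuesday (−2)
1894: Monday (−1)
1893: Sunday (−1)
1892: Saturday (−1)
Sep 10 falls on a Saturday in 1892.

1892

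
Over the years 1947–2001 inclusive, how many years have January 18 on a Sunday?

Track January 18's weekday year by year (advancing +1, or +2 across a Feb 29):
  1947: Sat  1948: Sun (+1) ✓  1949: Tue (+2)  1950: Wed (+1)  1951: Thu (+1)
  1952: Fri (+1)  1953: Sun (+2) ✓  1954: Mon (+1)  1955: Tue (+1)  1956: Wed (+1)
  1957: Fri (+2)  1958: Sat (+1)  1959: Sun (+1) ✓  1960: Mon (+1)  … (27 more years) …
  1988: Mon (+1)  1989: Wed (+2)  1990: Thu (+1)  1991: Fri (+1)  1992: Sat (+1)
  1993: Mon (+2)  1994: Tue (+1)  1995: Wed (+1)  1996: Thu (+1)  1997: Sat (+2)
  1998: Sun (+1) ✓  1999: Mon (+1)  2000: Tue (+1)  2001: Thu (+2)
Sunday years: 1948, 1953, 1959, 1970, 1976, 1981, 1987, 1998 — 8 in total.

8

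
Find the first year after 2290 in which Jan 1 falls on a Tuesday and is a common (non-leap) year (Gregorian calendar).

Jan 1 advances by 2 weekdays after a leap year and by 1 after a common year.
2290: Jan 1 is Wednesday.
2291: Thursday
2292: Friday (leap)
2293: Sunday
2294: Monday
2295: Tuesday
2295 begins on a Tuesday and is a common year.

2295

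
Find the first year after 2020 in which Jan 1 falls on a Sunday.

2023

Jan 1 advances by 2 weekdays after a leap year and by 1 after a common year.
2020: Jan 1 is Wednesday (leap).
2021: Friday
2022: Saturday
2023: Sunday
2023 begins on a Sunday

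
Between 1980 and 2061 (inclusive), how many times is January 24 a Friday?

Track January 24's weekday year by year (advancing +1, or +2 across a Feb 29):
  1980: Thu  1981: Sat (+2)  1982: Sun (+1)  1983: Mon (+1)  1984: Tue (+1)
  1985: Thu (+2)  1986: Fri (+1) ✓  1987: Sat (+1)  1988: Sun (+1)  1989: Tue (+2)
  1990: Wed (+1)  1991: Thu (+1)  1992: Fri (+1) ✓  1993: Sun (+2)  … (54 more years) …
  2048: Fri (+1) ✓  2049: Sun (+2)  2050: Mon (+1)  2051: Tue (+1)  2052: Wed (+1)
  2053: Fri (+2) ✓  2054: Sat (+1)  2055: Sun (+1)  2056: Mon (+1)  2057: Wed (+2)
  2058: Thu (+1)  2059: Fri (+1) ✓  2060: Sat (+1)  2061: Mon (+2)
Friday years: 1986, 1992, 1997, 2003, 2014, 2020, 2025, 2031, 2042, 2048, 2053, 2059 — 12 in total.

12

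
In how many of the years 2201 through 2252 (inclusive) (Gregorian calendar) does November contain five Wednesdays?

14

November has 30 days; it has five Wednesdays when Wednesday falls among the first (month-length − 28) days — i.e. when November 1 is one of Wednesday/Tuesday.
November 1 by year: 2201:Sun 2202:Mon 2203:Tue✓ 2204:Thu 2205:Fri 2206:Sat 2207:Sun 2208:Tue✓ 2209:Wed✓ 2210:Thu 2211:Fri 2212:Sun 2213:Mon 2214:Tue✓ 2215:Wed✓ …(22 more)… 2238:Thu 2239:Fri 2240:Sun 2241:Mon 2242:Tue✓ 2243:Wed✓ 2244:Fri 2245:Sat 2246:Sun 2247:Mon 2248:Wed✓ 2249:Thu 2250:Fri 2251:Sat 2252:Mon
Years with five Wednesdays: 2203, 2208, 2209, 2214, 2215, 2220, 2225, 2226, 2231, 2236, 2237, 2242, 2243, 2248 → 14.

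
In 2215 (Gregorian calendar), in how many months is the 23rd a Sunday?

Check the 23rd of each month of 2215: Jan 23: Mon, Feb 23: Thu, Mar 23: Thu, Apr 23: Sun, May 23: Tue, Jun 23: Fri, Jul 23: Sun, Aug 23: Wed, Sep 23: Sat, Oct 23: Mon, Nov 23: Thu, Dec 23: Sat.
Sunday occurs in April, July — 2 months.

2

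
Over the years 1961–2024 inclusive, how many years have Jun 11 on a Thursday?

9

Track Jun 11's weekday year by year (advancing +1, or +2 across a Feb 29):
  1961: Sun  1962: Mon (+1)  1963: Tue (+1)  1964: Thu (+2) ✓  1965: Fri (+1)
  1966: Sat (+1)  1967: Sun (+1)  1968: Tue (+2)  1969: Wed (+1)  1970: Thu (+1) ✓
  1971: Fri (+1)  1972: Sun (+2)  1973: Mon (+1)  1974: Tue (+1)  … (36 more years) …
  2011: Sat (+1)  2012: Mon (+2)  2013: Tue (+1)  2014: Wed (+1)  2015: Thu (+1) ✓
  2016: Sat (+2)  2017: Sun (+1)  2018: Mon (+1)  2019: Tue (+1)  2020: Thu (+2) ✓
  2021: Fri (+1)  2022: Sat (+1)  2023: Sun (+1)  2024: Tue (+2)
Thursday years: 1964, 1970, 1981, 1987, 1992, 1998, 2009, 2015, 2020 — 9 in total.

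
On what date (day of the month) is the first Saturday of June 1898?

June 1, 1898 is a Wednesday, so the first Saturday is the 4th.
The first Saturday is 4 + 0 = 4.

4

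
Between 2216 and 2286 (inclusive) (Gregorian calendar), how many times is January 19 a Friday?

11

Track January 19's weekday year by year (advancing +1, or +2 across a Feb 29):
  2216: Fri ✓  2217: Sun (+2)  2218: Mon (+1)  2219: Tue (+1)  2220: Wed (+1)
  2221: Fri (+2) ✓  2222: Sat (+1)  2223: Sun (+1)  2224: Mon (+1)  2225: Wed (+2)
  2226: Thu (+1)  2227: Fri (+1) ✓  2228: Sat (+1)  2229: Mon (+2)  … (43 more years) …
  2273: Sun (+2)  2274: Mon (+1)  2275: Tue (+1)  2276: Wed (+1)  2277: Fri (+2) ✓
  2278: Sat (+1)  2279: Sun (+1)  2280: Mon (+1)  2281: Wed (+2)  2282: Thu (+1)
  2283: Fri (+1) ✓  2284: Sat (+1)  2285: Mon (+2)  2286: Tue (+1)
Friday years: 2216, 2221, 2227, 2238, 2244, 2249, 2255, 2266, 2272, 2277, 2283 — 11 in total.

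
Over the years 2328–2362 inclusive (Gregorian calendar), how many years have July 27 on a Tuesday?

Track July 27's weekday year by year (advancing +1, or +2 across a Feb 29):
  2328: Fri  2329: Sat (+1)  2330: Sun (+1)  2331: Mon (+1)  2332: Wed (+2)
  2333: Thu (+1)  2334: Fri (+1)  2335: Sat (+1)  2336: Mon (+2)  2337: Tue (+1) ✓
  2338: Wed (+1)  2339: Thu (+1)  2340: Sat (+2)  2341: Sun (+1)  … (7 more years) …
  2349: Wed (+1)  2350: Thu (+1)  2351: Fri (+1)  2352: Sun (+2)  2353: Mon (+1)
  2354: Tue (+1) ✓  2355: Wed (+1)  2356: Fri (+2)  2357: Sat (+1)  2358: Sun (+1)
  2359: Mon (+1)  2360: Wed (+2)  2361: Thu (+1)  2362: Fri (+1)
Tuesday years: 2337, 2343, 2348, 2354 — 4 in total.

4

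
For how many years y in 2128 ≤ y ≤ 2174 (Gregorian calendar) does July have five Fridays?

July has 31 days; it has five Fridays when Friday falls among the first (month-length − 28) days — i.e. when July 1 is one of Friday/Thursday/Wednesday.
July 1 by year: 2128:Thu✓ 2129:Fri✓ 2130:Sat 2131:Sun 2132:Tue 2133:Wed✓ 2134:Thu✓ 2135:Fri✓ 2136:Sun 2137:Mon 2138:Tue 2139:Wed✓ 2140:Fri✓ 2141:Sat 2142:Sun …(17 more)… 2160:Tue 2161:Wed✓ 2162:Thu✓ 2163:Fri✓ 2164:Sun 2165:Mon 2166:Tue 2167:Wed✓ 2168:Fri✓ 2169:Sat 2170:Sun 2171:Mon 2172:Wed✓ 2173:Thu✓ 2174:Fri✓
Years with five Fridays: 2128, 2129, 2133, 2134, 2135, 2139, 2140, 2144, 2145, 2146, 2150, 2151, 2156, 2157, 2161, 2162, 2163, 2167, 2168, 2172, 2173, 2174 → 22.

22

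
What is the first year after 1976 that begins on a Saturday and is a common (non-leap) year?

Jan 1 advances by 2 weekdays after a leap year and by 1 after a common year.
1976: Jan 1 is Thursday (leap).
1977: Saturday
1977 begins on a Saturday and is a common year.

1977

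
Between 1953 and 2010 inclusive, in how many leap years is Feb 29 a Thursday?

Leap years in 1953–2010: 14 of them.
Feb 29 weekday advances by 5 (mod 7) from one leap year to the next four years later (or differs when a century non-leap intervenes).
Leap-day weekdays: 1956:Wed 1960:Mon 1964:Sat 1968:Thu✓ 1972:Tue 1976:Sun 1980:Fri 1984:Wed 1988:Mon 1992:Sat 1996:Thu✓ 2000:Tue 2004:Sun 2008:Fri
Thursday: 1968, 1996 → 2.

2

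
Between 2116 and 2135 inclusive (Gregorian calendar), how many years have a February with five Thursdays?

February has 28 days (29 in leap years); it has five Thursdays when Thursday falls among the first (month-length − 28) days — i.e. when February 1 is Thursday in a leap year (never in a common year).
February 1 by year: 2116:Sat 2117:Mon 2118:Tue 2119:Wed 2120:Thu✓ 2121:Sat 2122:Sun 2123:Mon 2124:Tue 2125:Thu 2126:Fri 2127:Sat 2128:Sun 2129:Tue 2130:Wed 2131:Thu 2132:Fri 2133:Sun 2134:Mon 2135:Tue
Years with five Thursdays: 2120 → 1.

1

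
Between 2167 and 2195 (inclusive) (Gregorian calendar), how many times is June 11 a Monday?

4

Track June 11's weekday year by year (advancing +1, or +2 across a Feb 29):
  2167: Thu  2168: Sat (+2)  2169: Sun (+1)  2170: Mon (+1) ✓  2171: Tue (+1)
  2172: Thu (+2)  2173: Fri (+1)  2174: Sat (+1)  2175: Sun (+1)  2176: Tue (+2)
  2177: Wed (+1)  2178: Thu (+1)  2179: Fri (+1)  2180: Sun (+2)  2181: Mon (+1) ✓
  2182: Tue (+1)  2183: Wed (+1)  2184: Fri (+2)  2185: Sat (+1)  2186: Sun (+1)
  2187: Mon (+1) ✓  2188: Wed (+2)  2189: Thu (+1)  2190: Fri (+1)  2191: Sat (+1)
  2192: Mon (+2) ✓  2193: Tue (+1)  2194: Wed (+1)  2195: Thu (+1)
Monday years: 2170, 2181, 2187, 2192 — 4 in total.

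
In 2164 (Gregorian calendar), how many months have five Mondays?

A month of length L has five Mondays iff its first Monday is on day ≤ L−28 (so day 1–3 in a 31-day month, 1–2 in a 30-day month, day 1 in a leap February).
Checking each month of 2164: Jan starts Sun (31d) ✓; Feb starts Wed (29d); Mar starts Thu (31d); Apr starts Sun (30d) ✓; May starts Tue (31d); Jun starts Fri (30d); Jul starts Sun (31d) ✓; Aug starts Wed (31d); Sep starts Sat (30d); Oct starts Mon (31d) ✓; Nov starts Thu (30d); Dec starts Sat (31d) ✓.
Five-Monday months: January, April, July, October, December → 5.

5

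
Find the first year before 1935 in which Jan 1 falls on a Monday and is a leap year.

Jan 1 advances by 2 weekdays after a leap year and by 1 after a common year.
1935: Jan 1 is Tuesday.
1934: Monday
1933: Sunday
1932: Friday (leap)
1931: Thursday
1930: Wednesday
1929: Tuesday
1928: Sunday (leap)
1927: Saturday
1926: Friday
1925: Thursday
1924: Tuesday (leap)
1923: Monday
1922: Sunday
1921: Saturday
1920: Thursday (leap)
1919: Wednesday
1918: Tuesday
1917: Monday
1916: Saturday (leap)
1915: Friday
1914: Thursday
1913: Wednesday
1912: Monday (leap)
1912 begins on a Monday and is a leap year.

1912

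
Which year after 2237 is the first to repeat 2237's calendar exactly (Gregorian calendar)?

Two years share a calendar iff Jan 1 falls on the same weekday and both are leap or both are common. 2237: Jan 1 is Sunday, common year.
2238: Jan 1 Monday, common
2239: Jan 1 Tuesday, common
2240: Jan 1 Wednesday, leap
2241: Jan 1 Friday, common
2242: Jan 1 Saturday, common
2243: Jan 1 Sunday, common
2243 matches on both conditions.

2243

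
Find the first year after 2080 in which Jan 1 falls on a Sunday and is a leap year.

2096

Jan 1 advances by 2 weekdays after a leap year and by 1 after a common year.
2080: Jan 1 is Monday (leap).
2081: Wednesday
2082: Thursday
2083: Friday
2084: Saturday (leap)
2085: Monday
2086: Tuesday
2087: Wednesday
2088: Thursday (leap)
2089: Saturday
2090: Sunday
2091: Monday
2092: Tuesday (leap)
2093: Thursday
2094: Friday
2095: Saturday
2096: Sunday (leap)
2096 begins on a Sunday and is a leap year.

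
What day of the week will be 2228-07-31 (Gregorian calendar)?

Thursday

January 1, 2228 is a Tuesday.
July 31 is day 213 of the year, i.e. 212 days after Jan 1.
212 mod 7 = 2, so advance 2 weekdays from Tuesday: Thursday.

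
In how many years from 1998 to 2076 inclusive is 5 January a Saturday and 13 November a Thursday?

3

Check each year's weekday for 5 January and 13 November:
  1998: Mon/Fri  1999: Tue/Sat  2000: Wed/Mon  2001: Fri/Tue  2002: Sat/Wed  2003: Sun/Thu  2004: Mon/Sat  2005: Wed/Sun  2006: Thu/Mon  2007: Fri/Tue  2008: Sat/Thu ✓  2009: Mon/Fri  2010: Tue/Sat  2011: Wed/Sun  …(51 more)…  2063: Fri/Tue  2064: Sat/Thu ✓  2065: Mon/Fri  2066: Tue/Sat  2067: Wed/Sun  2068: Thu/Tue  2069: Sat/Wed  2070: Sun/Thu  2071: Mon/Fri  2072: Tue/Sun  2073: Thu/Mon  2074: Fri/Tue  2075: Sat/Wed  2076: Sun/Fri
Both conditions hold in: 2008, 2036, 2064 — 3.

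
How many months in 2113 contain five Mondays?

A month of length L has five Mondays iff its first Monday is on day ≤ L−28 (so day 1–3 in a 31-day month, 1–2 in a 30-day month, day 1 in a leap February).
Checking each month of 2113: Jan starts Sun (31d) ✓; Feb starts Wed (28d); Mar starts Wed (31d); Apr starts Sat (30d); May starts Mon (31d) ✓; Jun starts Thu (30d); Jul starts Sat (31d) ✓; Aug starts Tue (31d); Sep starts Fri (30d); Oct starts Sun (31d) ✓; Nov starts Wed (30d); Dec starts Fri (31d).
Five-Monday months: January, May, July, October → 4.

4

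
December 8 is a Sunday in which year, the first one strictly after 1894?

1895

From one year to the next, a fixed date's weekday advances by 1, or by 2 when a Feb 29 lies between the two dates.
1894: December 8 is Saturday.
1895: Sunday (+1)
December 8 falls on a Sunday in 1895.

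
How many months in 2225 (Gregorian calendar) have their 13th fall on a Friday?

Check the 13th of each month of 2225: Jan 13: Thu, Feb 13: Sun, Mar 13: Sun, Apr 13: Wed, May 13: Fri, Jun 13: Mon, Jul 13: Wed, Aug 13: Sat, Sep 13: Tue, Oct 13: Thu, Nov 13: Sun, Dec 13: Tue.
Friday occurs in May — 1 month.

1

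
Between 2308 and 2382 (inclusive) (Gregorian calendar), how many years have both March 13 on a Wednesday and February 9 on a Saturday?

Check each year's weekday for March 13 and February 9:
  2308: Fri/Sun  2309: Sat/Tue  2310: Sun/Wed  2311: Mon/Thu  2312: Wed/Fri  2313: Thu/Sun  2314: Fri/Mon  2315: Sat/Tue  2316: Mon/Wed  2317: Tue/Fri  2318: Wed/Sat ✓  2319: Thu/Sun  2320: Sat/Mon  2321: Sun/Wed  …(47 more)…  2369: Thu/Sun  2370: Fri/Mon  2371: Sat/Tue  2372: Mon/Wed  2373: Tue/Fri  2374: Wed/Sat ✓  2375: Thu/Sun  2376: Sat/Mon  2377: Sun/Wed  2378: Mon/Thu  2379: Tue/Fri  2380: Thu/Sat  2381: Fri/Mon  2382: Sat/Tue
Both conditions hold in: 2318, 2329, 2335, 2346, 2357, 2363, 2374 — 7.

7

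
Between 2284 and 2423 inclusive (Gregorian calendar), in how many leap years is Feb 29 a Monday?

6

Leap years in 2284–2423: 34 of them.
Feb 29 weekday advances by 5 (mod 7) from one leap year to the next four years later (or differs when a century non-leap intervenes).
Leap-day weekdays: 2284:Fri 2288:Wed 2292:Mon✓ 2296:Sat 2304:Mon✓ 2308:Sat 2312:Thu 2316:Tue 2320:Sun 2324:Fri 2328:Wed 2332:Mon✓ 2336:Sat …(8 more)… 2372:Tue 2376:Sun 2380:Fri 2384:Wed 2388:Mon✓ 2392:Sat 2396:Thu 2400:Tue 2404:Sun 2408:Fri 2412:Wed 2416:Mon✓ 2420:Sat
Monday: 2292, 2304, 2332, 2360, 2388, 2416 → 6.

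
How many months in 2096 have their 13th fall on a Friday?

Check the 13th of each month of 2096: Jan 13: Fri, Feb 13: Mon, Mar 13: Tue, Apr 13: Fri, May 13: Sun, Jun 13: Wed, Jul 13: Fri, Aug 13: Mon, Sep 13: Thu, Oct 13: Sat, Nov 13: Tue, Dec 13: Thu.
Friday occurs in January, April, July — 3 months.

3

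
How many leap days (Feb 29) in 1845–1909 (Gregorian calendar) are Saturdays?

3

Leap years in 1845–1909: 15 of them.
Feb 29 weekday advances by 5 (mod 7) from one leap year to the next four years later (or differs when a century non-leap intervenes).
Leap-day weekdays: 1848:Tue 1852:Sun 1856:Fri 1860:Wed 1864:Mon 1868:Sat✓ 1872:Thu 1876:Tue 1880:Sun 1884:Fri 1888:Wed 1892:Mon 1896:Sat✓ 1904:Mon 1908:Sat✓
Saturday: 1868, 1896, 1908 → 3.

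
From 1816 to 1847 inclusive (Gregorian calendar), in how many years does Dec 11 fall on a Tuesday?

Track Dec 11's weekday year by year (advancing +1, or +2 across a Feb 29):
  1816: Wed  1817: Thu (+1)  1818: Fri (+1)  1819: Sat (+1)  1820: Mon (+2)
  1821: Tue (+1) ✓  1822: Wed (+1)  1823: Thu (+1)  1824: Sat (+2)  1825: Sun (+1)
  1826: Mon (+1)  1827: Tue (+1) ✓  1828: Thu (+2)  1829: Fri (+1)  … (4 more years) …
  1834: Thu (+1)  1835: Fri (+1)  1836: Sun (+2)  1837: Mon (+1)  1838: Tue (+1) ✓
  1839: Wed (+1)  1840: Fri (+2)  1841: Sat (+1)  1842: Sun (+1)  1843: Mon (+1)
  1844: Wed (+2)  1845: Thu (+1)  1846: Fri (+1)  1847: Sat (+1)
Tuesday years: 1821, 1827, 1832, 1838 — 4 in total.

4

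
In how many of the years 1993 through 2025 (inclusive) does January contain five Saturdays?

14

January has 31 days; it has five Saturdays when Saturday falls among the first (month-length − 28) days — i.e. when January 1 is one of Saturday/Friday/Thursday.
January 1 by year: 1993:Fri✓ 1994:Sat✓ 1995:Sun 1996:Mon 1997:Wed 1998:Thu✓ 1999:Fri✓ 2000:Sat✓ 2001:Mon 2002:Tue 2003:Wed 2004:Thu✓ 2005:Sat✓ 2006:Sun 2007:Mon …(3 more)… 2011:Sat✓ 2012:Sun 2013:Tue 2014:Wed 2015:Thu✓ 2016:Fri✓ 2017:Sun 2018:Mon 2019:Tue 2020:Wed 2021:Fri✓ 2022:Sat✓ 2023:Sun 2024:Mon 2025:Wed
Years with five Saturdays: 1993, 1994, 1998, 1999, 2000, 2004, 2005, 2009, 2010, 2011, 2015, 2016, 2021, 2022 → 14.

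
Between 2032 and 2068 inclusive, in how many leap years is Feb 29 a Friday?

Leap years in 2032–2068: 10 of them.
Feb 29 weekday advances by 5 (mod 7) from one leap year to the next four years later (or differs when a century non-leap intervenes).
Leap-day weekdays: 2032:Sun 2036:Fri✓ 2040:Wed 2044:Mon 2048:Sat 2052:Thu 2056:Tue 2060:Sun 2064:Fri✓ 2068:Wed
Friday: 2036, 2064 → 2.

2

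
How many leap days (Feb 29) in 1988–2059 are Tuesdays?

3

Leap years in 1988–2059: 18 of them.
Feb 29 weekday advances by 5 (mod 7) from one leap year to the next four years later (or differs when a century non-leap intervenes).
Leap-day weekdays: 1988:Mon 1992:Sat 1996:Thu 2000:Tue✓ 2004:Sun 2008:Fri 2012:Wed 2016:Mon 2020:Sat 2024:Thu 2028:Tue✓ 2032:Sun 2036:Fri 2040:Wed 2044:Mon 2048:Sat 2052:Thu 2056:Tue✓
Tuesday: 2000, 2028, 2056 → 3.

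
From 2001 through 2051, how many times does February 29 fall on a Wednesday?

2

Leap years in 2001–2051: 12 of them.
Feb 29 weekday advances by 5 (mod 7) from one leap year to the next four years later (or differs when a century non-leap intervenes).
Leap-day weekdays: 2004:Sun 2008:Fri 2012:Wed✓ 2016:Mon 2020:Sat 2024:Thu 2028:Tue 2032:Sun 2036:Fri 2040:Wed✓ 2044:Mon 2048:Sat
Wednesday: 2012, 2040 → 2.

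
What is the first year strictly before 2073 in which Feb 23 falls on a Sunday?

2070

From one year to the next, a fixed date's weekday advances by 1, or by 2 when a Feb 29 lies between the two dates.
2073: February 23 is Thursday.
2072: Tuesday (−2)
2071: Monday (−1)
2070: Sunday (−1)
Feb 23 falls on a Sunday in 2070.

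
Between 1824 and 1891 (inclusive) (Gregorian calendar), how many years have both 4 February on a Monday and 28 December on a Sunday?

3

Check each year's weekday for 4 February and 28 December:
  1824: Wed/Tue  1825: Fri/Wed  1826: Sat/Thu  1827: Sun/Fri  1828: Mon/Sun ✓  1829: Wed/Mon  1830: Thu/Tue  1831: Fri/Wed  1832: Sat/Fri  1833: Mon/Sat  1834: Tue/Sun  1835: Wed/Mon  1836: Thu/Wed  1837: Sat/Thu  …(40 more)…  1878: Mon/Sat  1879: Tue/Sun  1880: Wed/Tue  1881: Fri/Wed  1882: Sat/Thu  1883: Sun/Fri  1884: Mon/Sun ✓  1885: Wed/Mon  1886: Thu/Tue  1887: Fri/Wed  1888: Sat/Fri  1889: Mon/Sat  1890: Tue/Sun  1891: Wed/Mon
Both conditions hold in: 1828, 1856, 1884 — 3.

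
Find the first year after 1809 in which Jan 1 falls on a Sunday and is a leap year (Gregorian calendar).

Jan 1 advances by 2 weekdays after a leap year and by 1 after a common year.
1809: Jan 1 is Sunday.
1810: Monday
1811: Tuesday
1812: Wednesday (leap)
1813: Friday
1814: Saturday
1815: Sunday
1816: Monday (leap)
1817: Wednesday
1818: Thursday
1819: Friday
1820: Saturday (leap)
1821: Monday
1822: Tuesday
1823: Wednesday
1824: Thursday (leap)
1825: Saturday
1826: Sunday
1827: Monday
1828: Tuesday (leap)
1829: Thursday
1830: Friday
1831: Saturday
1832: Sunday (leap)
1832 begins on a Sunday and is a leap year.

1832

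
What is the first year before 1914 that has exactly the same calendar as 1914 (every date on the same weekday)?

Two years share a calendar iff Jan 1 falls on the same weekday and both are leap or both are common. 1914: Jan 1 is Thursday, common year.
1913: Jan 1 Wednesday, common
1912: Jan 1 Monday, leap
1911: Jan 1 Sunday, common
1910: Jan 1 Saturday, common
1909: Jan 1 Friday, common
1908: Jan 1 Wednesday, leap
1907: Jan 1 Tuesday, common
1906: Jan 1 Monday, common
1905: Jan 1 Sunday, common
1904: Jan 1 Friday, leap
1903: Jan 1 Thursday, common
1903 matches on both conditions.

1903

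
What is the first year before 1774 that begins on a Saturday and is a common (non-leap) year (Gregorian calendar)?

1763

Jan 1 advances by 2 weekdays after a leap year and by 1 after a common year.
1774: Jan 1 is Saturday.
1773: Friday
1772: Wednesday (leap)
1771: Tuesday
1770: Monday
1769: Sunday
1768: Friday (leap)
1767: Thursday
1766: Wednesday
1765: Tuesday
1764: Sunday (leap)
1763: Saturday
1763 begins on a Saturday and is a common year.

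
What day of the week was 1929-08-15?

Thursday

January 1, 1929 is a Tuesday.
August 15 is day 227 of the year, i.e. 226 days after Jan 1.
226 mod 7 = 2, so advance 2 weekdays from Tuesday: Thursday.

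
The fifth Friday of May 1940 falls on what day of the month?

May 1, 1940 is a Wednesday, so the first Friday is the 3rd.
The fifth Friday is 3 + 28 = 31.

31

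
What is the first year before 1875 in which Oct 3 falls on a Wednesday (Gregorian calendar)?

1866

From one year to the next, a fixed date's weekday advances by 1, or by 2 when a Feb 29 lies between the two dates.
1875: October 3 is Sunday.
1874: Saturday (−1)
1873: Friday (−1)
1872: Thursday (−1)
1871: Tuesday (−2)
1870: Monday (−1)
1869: Sunday (−1)
1868: Saturday (−1)
1867: Thursday (−2)
1866: Wednesday (−1)
Oct 3 falls on a Wednesday in 1866.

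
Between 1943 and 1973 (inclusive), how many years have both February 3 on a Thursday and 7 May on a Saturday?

3

Check each year's weekday for February 3 and 7 May:
  1943: Wed/Fri  1944: Thu/Sun  1945: Sat/Mon  1946: Sun/Tue  1947: Mon/Wed  1948: Tue/Fri  1949: Thu/Sat ✓  1950: Fri/Sun  1951: Sat/Mon  1952: Sun/Wed  1953: Tue/Thu  1954: Wed/Fri  1955: Thu/Sat ✓  1956: Fri/Mon  …(3 more)…  1960: Wed/Sat  1961: Fri/Sun  1962: Sat/Mon  1963: Sun/Tue  1964: Mon/Thu  1965: Wed/Fri  1966: Thu/Sat ✓  1967: Fri/Sun  1968: Sat/Tue  1969: Mon/Wed  1970: Tue/Thu  1971: Wed/Fri  1972: Thu/Sun  1973: Sat/Mon
Both conditions hold in: 1949, 1955, 1966 — 3.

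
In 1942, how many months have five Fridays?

A month of length L has five Fridays iff its first Friday is on day ≤ L−28 (so day 1–3 in a 31-day month, 1–2 in a 30-day month, day 1 in a leap February).
Checking each month of 1942: Jan starts Thu (31d) ✓; Feb starts Sun (28d); Mar starts Sun (31d); Apr starts Wed (30d); May starts Fri (31d) ✓; Jun starts Mon (30d); Jul starts Wed (31d) ✓; Aug starts Sat (31d); Sep starts Tue (30d); Oct starts Thu (31d) ✓; Nov starts Sun (30d); Dec starts Tue (31d).
Five-Friday months: January, May, July, October → 4.

4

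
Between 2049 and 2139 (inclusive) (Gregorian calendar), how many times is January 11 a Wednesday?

13

Track January 11's weekday year by year (advancing +1, or +2 across a Feb 29):
  2049: Mon  2050: Tue (+1)  2051: Wed (+1) ✓  2052: Thu (+1)  2053: Sat (+2)
  2054: Sun (+1)  2055: Mon (+1)  2056: Tue (+1)  2057: Thu (+2)  2058: Fri (+1)
  2059: Sat (+1)  2060: Sun (+1)  2061: Tue (+2)  2062: Wed (+1) ✓  … (63 more years) …
  2126: Fri (+1)  2127: Sat (+1)  2128: Sun (+1)  2129: Tue (+2)  2130: Wed (+1) ✓
  2131: Thu (+1)  2132: Fri (+1)  2133: Sun (+2)  2134: Mon (+1)  2135: Tue (+1)
  2136: Wed (+1) ✓  2137: Fri (+2)  2138: Sat (+1)  2139: Sun (+1)
Wednesday years: 2051, 2062, 2068, 2073, 2079, 2090, 2096, 2102, 2108, 2113, 2119, 2130, 2136 — 13 in total.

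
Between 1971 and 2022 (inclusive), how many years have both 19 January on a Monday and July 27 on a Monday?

5

Check each year's weekday for 19 January and July 27:
  1971: Tue/Tue  1972: Wed/Thu  1973: Fri/Fri  1974: Sat/Sat  1975: Sun/Sun  1976: Mon/Tue  1977: Wed/Wed  1978: Thu/Thu  1979: Fri/Fri  1980: Sat/Sun  1981: Mon/Mon ✓  1982: Tue/Tue  1983: Wed/Wed  1984: Thu/Fri  …(24 more)…  2009: Mon/Mon ✓  2010: Tue/Tue  2011: Wed/Wed  2012: Thu/Fri  2013: Sat/Sat  2014: Sun/Sun  2015: Mon/Mon ✓  2016: Tue/Wed  2017: Thu/Thu  2018: Fri/Fri  2019: Sat/Sat  2020: Sun/Mon  2021: Tue/Tue  2022: Wed/Wed
Both conditions hold in: 1981, 1987, 1998, 2009, 2015 — 5.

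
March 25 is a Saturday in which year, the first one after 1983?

1989

From one year to the next, a fixed date's weekday advances by 1, or by 2 when a Feb 29 lies between the two dates.
1983: March 25 is Friday.
1984: Sunday (+2)
1985: Monday (+1)
1986: Tuesday (+1)
1987: Wednesday (+1)
1988: Friday (+2)
1989: Saturday (+1)
March 25 falls on a Saturday in 1989.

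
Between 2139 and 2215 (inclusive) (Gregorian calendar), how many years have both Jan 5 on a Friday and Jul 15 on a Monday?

2

Check each year's weekday for Jan 5 and Jul 15:
  2139: Mon/Wed  2140: Tue/Fri  2141: Thu/Sat  2142: Fri/Sun  2143: Sat/Mon  2144: Sun/Wed  2145: Tue/Thu  2146: Wed/Fri  2147: Thu/Sat  2148: Fri/Mon ✓  2149: Sun/Tue  2150: Mon/Wed  2151: Tue/Thu  2152: Wed/Sat  …(49 more)…  2202: Tue/Thu  2203: Wed/Fri  2204: Thu/Sun  2205: Sat/Mon  2206: Sun/Tue  2207: Mon/Wed  2208: Tue/Fri  2209: Thu/Sat  2210: Fri/Sun  2211: Sat/Mon  2212: Sun/Wed  2213: Tue/Thu  2214: Wed/Fri  2215: Thu/Sat
Both conditions hold in: 2148, 2176 — 2.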